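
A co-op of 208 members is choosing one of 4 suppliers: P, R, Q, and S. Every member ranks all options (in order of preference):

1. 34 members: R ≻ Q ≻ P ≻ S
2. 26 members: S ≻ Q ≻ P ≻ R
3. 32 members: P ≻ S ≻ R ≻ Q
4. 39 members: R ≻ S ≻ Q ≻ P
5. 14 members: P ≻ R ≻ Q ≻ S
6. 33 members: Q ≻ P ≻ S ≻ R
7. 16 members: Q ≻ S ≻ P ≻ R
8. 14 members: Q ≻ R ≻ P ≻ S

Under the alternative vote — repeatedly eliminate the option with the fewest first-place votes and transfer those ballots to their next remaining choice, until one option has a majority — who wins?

Round 1: P 46, R 73, Q 63, S 26. Eliminate S.
Round 2: P 46, R 73, Q 89. Eliminate P.
Round 3: R 119, Q 89. R has a majority.

R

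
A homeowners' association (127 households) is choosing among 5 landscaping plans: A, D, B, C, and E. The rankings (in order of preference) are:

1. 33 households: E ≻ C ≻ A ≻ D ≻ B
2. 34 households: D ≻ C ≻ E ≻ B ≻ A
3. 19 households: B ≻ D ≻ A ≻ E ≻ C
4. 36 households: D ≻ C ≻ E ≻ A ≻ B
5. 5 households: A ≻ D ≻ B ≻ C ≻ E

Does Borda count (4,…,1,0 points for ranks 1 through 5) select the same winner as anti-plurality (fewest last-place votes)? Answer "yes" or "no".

Borda — scores: A 160, D 385, B 120, C 314, E 291. Winner: D.
Anti-plurality — last-place votes: A 34, D 0, B 69, C 19, E 5. Winner: D.
The two methods agree.

yes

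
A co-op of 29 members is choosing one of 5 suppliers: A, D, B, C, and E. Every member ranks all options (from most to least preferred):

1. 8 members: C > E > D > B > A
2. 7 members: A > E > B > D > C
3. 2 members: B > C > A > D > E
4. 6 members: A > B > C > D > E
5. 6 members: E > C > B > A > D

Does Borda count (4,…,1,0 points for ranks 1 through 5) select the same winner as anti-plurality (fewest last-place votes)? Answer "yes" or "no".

Borda — scores: A 62, D 31, B 60, C 68, E 69. Winner: E.
Anti-plurality — last-place votes: A 8, D 6, B 0, C 7, E 8. Winner: B.
The two methods disagree.

no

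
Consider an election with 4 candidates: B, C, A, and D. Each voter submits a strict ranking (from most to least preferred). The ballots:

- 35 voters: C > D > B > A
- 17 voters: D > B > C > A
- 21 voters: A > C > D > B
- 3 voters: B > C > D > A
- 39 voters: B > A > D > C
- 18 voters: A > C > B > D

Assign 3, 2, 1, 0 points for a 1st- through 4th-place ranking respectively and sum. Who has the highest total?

B

B: 35·1 + 17·2 + 21·0 + 3·3 + 39·3 + 18·1 = 213
C: 35·3 + 17·1 + 21·2 + 3·2 + 39·0 + 18·2 = 206
A: 35·0 + 17·0 + 21·3 + 3·0 + 39·2 + 18·3 = 195
D: 35·2 + 17·3 + 21·1 + 3·1 + 39·1 + 18·0 = 184
B has the highest Borda score (213).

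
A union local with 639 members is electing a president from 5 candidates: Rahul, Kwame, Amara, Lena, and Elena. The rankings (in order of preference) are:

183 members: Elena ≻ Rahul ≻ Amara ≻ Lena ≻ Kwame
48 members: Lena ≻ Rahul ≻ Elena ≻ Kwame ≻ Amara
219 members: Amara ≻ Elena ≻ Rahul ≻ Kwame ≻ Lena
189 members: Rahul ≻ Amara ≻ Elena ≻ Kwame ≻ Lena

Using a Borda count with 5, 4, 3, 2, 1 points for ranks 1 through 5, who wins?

Rahul: 183·4 + 48·4 + 219·3 + 189·5 = 2526
Kwame: 183·1 + 48·2 + 219·2 + 189·2 = 1095
Amara: 183·3 + 48·1 + 219·5 + 189·4 = 2448
Lena: 183·2 + 48·5 + 219·1 + 189·1 = 1014
Elena: 183·5 + 48·3 + 219·4 + 189·3 = 2502
Rahul has the highest Borda score (2526).

Rahul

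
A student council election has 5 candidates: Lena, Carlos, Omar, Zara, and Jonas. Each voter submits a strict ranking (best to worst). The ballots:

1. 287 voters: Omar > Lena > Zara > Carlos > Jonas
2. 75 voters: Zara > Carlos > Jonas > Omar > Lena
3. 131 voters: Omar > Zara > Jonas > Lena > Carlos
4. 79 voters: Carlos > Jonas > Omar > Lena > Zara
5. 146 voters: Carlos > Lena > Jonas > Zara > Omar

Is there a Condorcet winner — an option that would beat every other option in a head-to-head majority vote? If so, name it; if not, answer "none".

Omar vs Lena: 572–146 for Omar.
Omar vs Carlos: 418–300 for Omar.
Omar vs Zara: 497–221 for Omar.
Omar vs Jonas: 418–300 for Omar.
Omar beats every other option head-to-head.

Omar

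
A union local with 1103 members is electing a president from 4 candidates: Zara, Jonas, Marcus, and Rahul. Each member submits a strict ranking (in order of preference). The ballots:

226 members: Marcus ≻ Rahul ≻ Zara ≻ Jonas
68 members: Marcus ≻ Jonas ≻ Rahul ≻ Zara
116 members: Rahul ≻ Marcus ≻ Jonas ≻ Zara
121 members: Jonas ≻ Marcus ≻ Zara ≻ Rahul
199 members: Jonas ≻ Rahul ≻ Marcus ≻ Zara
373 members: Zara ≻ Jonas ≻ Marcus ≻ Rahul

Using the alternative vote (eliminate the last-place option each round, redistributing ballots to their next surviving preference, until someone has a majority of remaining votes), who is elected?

Round 1: Zara 373, Jonas 320, Marcus 294, Rahul 116. Eliminate Rahul.
Round 2: Zara 373, Jonas 320, Marcus 410. Eliminate Jonas.
Round 3: Zara 373, Marcus 730. Marcus has a majority.

Marcus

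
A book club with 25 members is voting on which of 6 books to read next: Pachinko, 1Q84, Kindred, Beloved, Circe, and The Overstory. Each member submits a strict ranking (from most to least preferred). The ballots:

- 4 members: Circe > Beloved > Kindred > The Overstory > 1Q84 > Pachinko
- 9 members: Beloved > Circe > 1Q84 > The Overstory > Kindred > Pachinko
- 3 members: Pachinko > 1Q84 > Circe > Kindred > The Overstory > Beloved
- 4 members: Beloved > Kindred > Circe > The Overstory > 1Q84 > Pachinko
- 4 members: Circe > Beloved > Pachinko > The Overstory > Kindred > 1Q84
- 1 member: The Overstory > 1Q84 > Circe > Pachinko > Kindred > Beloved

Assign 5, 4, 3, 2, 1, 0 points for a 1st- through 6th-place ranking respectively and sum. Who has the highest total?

Circe

Pachinko: 4·0 + 9·0 + 3·5 + 4·0 + 4·3 + 1·2 = 29
1Q84: 4·1 + 9·3 + 3·4 + 4·1 + 4·0 + 1·4 = 51
Kindred: 4·3 + 9·1 + 3·2 + 4·4 + 4·1 + 1·1 = 48
Beloved: 4·4 + 9·5 + 3·0 + 4·5 + 4·4 + 1·0 = 97
Circe: 4·5 + 9·4 + 3·3 + 4·3 + 4·5 + 1·3 = 100
The Overstory: 4·2 + 9·2 + 3·1 + 4·2 + 4·2 + 1·5 = 50
Circe has the highest Borda score (100).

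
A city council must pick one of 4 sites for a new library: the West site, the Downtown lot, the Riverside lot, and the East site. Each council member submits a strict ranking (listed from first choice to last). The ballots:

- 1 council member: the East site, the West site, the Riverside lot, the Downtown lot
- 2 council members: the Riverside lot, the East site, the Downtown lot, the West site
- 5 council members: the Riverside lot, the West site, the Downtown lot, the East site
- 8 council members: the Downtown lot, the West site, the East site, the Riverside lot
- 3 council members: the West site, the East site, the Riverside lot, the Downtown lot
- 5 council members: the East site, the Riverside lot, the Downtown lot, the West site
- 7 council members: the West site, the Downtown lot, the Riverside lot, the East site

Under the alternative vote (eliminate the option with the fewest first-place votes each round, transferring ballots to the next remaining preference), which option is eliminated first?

Round 1: the West site 10, the Downtown lot 8, the Riverside lot 7, the East site 6. Eliminate the East site.

the East site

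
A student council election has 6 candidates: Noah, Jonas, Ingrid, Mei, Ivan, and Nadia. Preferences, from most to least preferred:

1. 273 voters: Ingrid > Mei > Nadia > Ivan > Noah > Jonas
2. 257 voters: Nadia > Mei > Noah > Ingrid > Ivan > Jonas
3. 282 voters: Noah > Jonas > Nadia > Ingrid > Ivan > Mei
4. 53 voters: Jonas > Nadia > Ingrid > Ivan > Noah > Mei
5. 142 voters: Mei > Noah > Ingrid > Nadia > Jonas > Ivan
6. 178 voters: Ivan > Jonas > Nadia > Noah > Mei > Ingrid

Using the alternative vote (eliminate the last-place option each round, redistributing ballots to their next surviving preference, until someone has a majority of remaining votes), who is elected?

Nadia

Round 1: Noah 282, Jonas 53, Ingrid 273, Mei 142, Ivan 178, Nadia 257. Eliminate Jonas.
Round 2: Noah 282, Ingrid 273, Mei 142, Ivan 178, Nadia 310. Eliminate Mei.
Round 3: Noah 424, Ingrid 273, Ivan 178, Nadia 310. Eliminate Ivan.
Round 4: Noah 424, Ingrid 273, Nadia 488. Eliminate Ingrid.
Round 5: Noah 424, Nadia 761. Nadia has a majority.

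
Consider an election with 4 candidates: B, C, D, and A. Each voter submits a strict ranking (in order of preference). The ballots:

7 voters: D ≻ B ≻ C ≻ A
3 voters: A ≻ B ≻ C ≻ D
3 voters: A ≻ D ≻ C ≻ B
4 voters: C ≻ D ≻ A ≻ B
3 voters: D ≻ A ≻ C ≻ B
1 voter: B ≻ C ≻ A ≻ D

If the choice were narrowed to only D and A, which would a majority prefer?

Voters preferring D to A: 14; preferring A to D: 7.
D wins the head-to-head.

D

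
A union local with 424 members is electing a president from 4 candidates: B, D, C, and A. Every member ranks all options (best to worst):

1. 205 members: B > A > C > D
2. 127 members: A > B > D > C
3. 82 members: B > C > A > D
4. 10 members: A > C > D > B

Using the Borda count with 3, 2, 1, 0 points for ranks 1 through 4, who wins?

B: 205·3 + 127·2 + 82·3 + 10·0 = 1115
D: 205·0 + 127·1 + 82·0 + 10·1 = 137
C: 205·1 + 127·0 + 82·2 + 10·2 = 389
A: 205·2 + 127·3 + 82·1 + 10·3 = 903
B has the highest Borda score (1115).

B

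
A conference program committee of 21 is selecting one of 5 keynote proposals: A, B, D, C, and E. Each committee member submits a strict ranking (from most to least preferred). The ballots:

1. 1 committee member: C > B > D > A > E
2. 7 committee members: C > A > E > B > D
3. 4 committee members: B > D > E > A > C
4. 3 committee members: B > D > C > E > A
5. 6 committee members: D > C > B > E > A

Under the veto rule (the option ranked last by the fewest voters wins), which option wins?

Last-place votes: A 9, B 0, D 7, C 4, E 1.
B is ranked last by the fewest voters, so B wins.

B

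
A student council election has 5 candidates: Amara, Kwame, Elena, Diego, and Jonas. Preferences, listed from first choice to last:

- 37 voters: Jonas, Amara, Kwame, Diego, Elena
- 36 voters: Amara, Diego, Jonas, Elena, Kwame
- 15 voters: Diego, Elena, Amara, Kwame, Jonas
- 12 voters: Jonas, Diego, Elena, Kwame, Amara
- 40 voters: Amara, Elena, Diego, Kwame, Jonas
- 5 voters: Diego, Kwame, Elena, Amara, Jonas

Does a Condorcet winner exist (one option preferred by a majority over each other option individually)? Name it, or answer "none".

Amara vs Kwame: 128–17 for Amara.
Amara vs Elena: 113–32 for Amara.
Amara vs Diego: 113–32 for Amara.
Amara vs Jonas: 96–49 for Amara.
Amara beats every other option head-to-head.

Amara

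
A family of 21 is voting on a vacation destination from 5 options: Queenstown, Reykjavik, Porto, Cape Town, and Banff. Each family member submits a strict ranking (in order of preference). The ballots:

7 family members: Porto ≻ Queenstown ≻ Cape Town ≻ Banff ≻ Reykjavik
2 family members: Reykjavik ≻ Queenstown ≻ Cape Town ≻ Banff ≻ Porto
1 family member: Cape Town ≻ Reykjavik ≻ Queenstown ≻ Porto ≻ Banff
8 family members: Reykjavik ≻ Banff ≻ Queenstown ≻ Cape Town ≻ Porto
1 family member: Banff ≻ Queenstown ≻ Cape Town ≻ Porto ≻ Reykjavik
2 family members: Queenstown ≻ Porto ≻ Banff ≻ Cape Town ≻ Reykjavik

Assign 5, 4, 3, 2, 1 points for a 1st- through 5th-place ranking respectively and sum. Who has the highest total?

Queenstown: 7·4 + 2·4 + 1·3 + 8·3 + 1·4 + 2·5 = 77
Reykjavik: 7·1 + 2·5 + 1·4 + 8·5 + 1·1 + 2·1 = 64
Porto: 7·5 + 2·1 + 1·2 + 8·1 + 1·2 + 2·4 = 57
Cape Town: 7·3 + 2·3 + 1·5 + 8·2 + 1·3 + 2·2 = 55
Banff: 7·2 + 2·2 + 1·1 + 8·4 + 1·5 + 2·3 = 62
Queenstown has the highest Borda score (77).

Queenstown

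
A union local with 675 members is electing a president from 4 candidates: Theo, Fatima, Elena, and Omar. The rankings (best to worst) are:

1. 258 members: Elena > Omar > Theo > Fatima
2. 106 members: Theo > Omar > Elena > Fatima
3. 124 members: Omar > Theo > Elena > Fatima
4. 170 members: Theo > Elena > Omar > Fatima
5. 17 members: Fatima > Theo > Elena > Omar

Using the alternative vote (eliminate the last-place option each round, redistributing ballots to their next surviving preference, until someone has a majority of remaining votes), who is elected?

Round 1: Theo 276, Fatima 17, Elena 258, Omar 124. Eliminate Fatima.
Round 2: Theo 293, Elena 258, Omar 124. Eliminate Omar.
Round 3: Theo 417, Elena 258. Theo has a majority.

Theo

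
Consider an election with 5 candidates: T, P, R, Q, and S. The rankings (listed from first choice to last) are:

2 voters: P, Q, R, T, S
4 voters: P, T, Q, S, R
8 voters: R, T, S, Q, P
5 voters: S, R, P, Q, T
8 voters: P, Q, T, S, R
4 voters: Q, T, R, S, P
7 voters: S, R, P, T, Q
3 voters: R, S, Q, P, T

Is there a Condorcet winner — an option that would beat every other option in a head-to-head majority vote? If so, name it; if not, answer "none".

none

Checking pairwise contests:
P beats T 29–12.
R beats P 27–14.
S beats R 24–17.
P beats Q 26–15.
T beats S 26–15.
Every option loses at least one head-to-head, so there is no Condorcet winner.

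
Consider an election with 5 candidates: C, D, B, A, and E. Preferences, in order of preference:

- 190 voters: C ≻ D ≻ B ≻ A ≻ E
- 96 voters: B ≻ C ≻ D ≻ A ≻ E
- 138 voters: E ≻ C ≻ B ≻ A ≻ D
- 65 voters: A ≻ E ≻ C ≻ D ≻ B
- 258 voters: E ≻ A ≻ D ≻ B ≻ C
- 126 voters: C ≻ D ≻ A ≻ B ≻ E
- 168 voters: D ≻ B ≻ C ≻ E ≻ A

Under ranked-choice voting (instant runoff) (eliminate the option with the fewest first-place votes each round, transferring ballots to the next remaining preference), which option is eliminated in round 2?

B

Round 1: C 316, D 168, B 96, A 65, E 396. Eliminate A.
Round 2: C 316, D 168, B 96, E 461. Eliminate B.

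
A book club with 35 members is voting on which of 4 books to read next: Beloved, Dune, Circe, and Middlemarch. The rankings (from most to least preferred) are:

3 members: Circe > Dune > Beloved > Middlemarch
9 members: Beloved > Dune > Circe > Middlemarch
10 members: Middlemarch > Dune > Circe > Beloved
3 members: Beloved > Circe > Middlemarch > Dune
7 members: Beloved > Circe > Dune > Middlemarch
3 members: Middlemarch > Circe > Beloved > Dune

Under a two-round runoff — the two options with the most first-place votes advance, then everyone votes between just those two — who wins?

Round 1 first-place votes: Beloved 19, Dune 0, Circe 3, Middlemarch 13.
Beloved and Middlemarch advance.
Runoff: Beloved is preferred to Middlemarch by 22 voters; Middlemarch by 13.
Beloved wins the runoff.

Beloved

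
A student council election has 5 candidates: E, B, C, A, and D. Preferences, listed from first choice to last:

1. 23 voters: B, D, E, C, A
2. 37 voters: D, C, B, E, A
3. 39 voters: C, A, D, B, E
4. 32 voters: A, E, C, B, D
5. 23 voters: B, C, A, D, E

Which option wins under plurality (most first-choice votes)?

B

First-place votes: E 0, B 46, C 39, A 32, D 37.
B has the most first-place votes.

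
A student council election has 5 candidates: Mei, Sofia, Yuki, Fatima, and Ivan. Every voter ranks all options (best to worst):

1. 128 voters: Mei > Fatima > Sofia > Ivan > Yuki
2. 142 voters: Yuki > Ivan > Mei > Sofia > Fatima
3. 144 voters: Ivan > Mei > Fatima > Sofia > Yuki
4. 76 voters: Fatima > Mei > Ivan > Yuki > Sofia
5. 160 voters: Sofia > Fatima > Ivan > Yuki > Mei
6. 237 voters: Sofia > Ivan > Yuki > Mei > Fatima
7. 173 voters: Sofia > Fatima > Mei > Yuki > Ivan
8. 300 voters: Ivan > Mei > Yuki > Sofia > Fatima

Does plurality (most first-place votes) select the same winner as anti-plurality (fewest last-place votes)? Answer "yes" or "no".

yes

Plurality — first-place votes: Mei 128, Sofia 570, Yuki 142, Fatima 76, Ivan 444. Winner: Sofia.
Anti-plurality — last-place votes: Mei 160, Sofia 76, Yuki 272, Fatima 679, Ivan 173. Winner: Sofia.
The two methods agree.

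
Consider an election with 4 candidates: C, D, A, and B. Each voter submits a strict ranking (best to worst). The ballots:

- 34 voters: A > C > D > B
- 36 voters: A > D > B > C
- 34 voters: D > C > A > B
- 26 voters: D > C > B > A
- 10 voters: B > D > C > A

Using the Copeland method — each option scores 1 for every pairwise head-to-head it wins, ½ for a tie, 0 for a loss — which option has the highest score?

D

C: beats B; ties A; loses to D → score 1.5.
D: beats C and B; ties A → score 2.5.
A: beats B; ties C and D → score 2.
B: loses to C, D, and A → score 0.
D has the best pairwise record.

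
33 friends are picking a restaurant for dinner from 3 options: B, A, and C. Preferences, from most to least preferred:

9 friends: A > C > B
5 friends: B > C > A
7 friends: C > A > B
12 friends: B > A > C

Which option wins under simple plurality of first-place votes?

B

First-place votes: B 17, A 9, C 7.
B has the most first-place votes.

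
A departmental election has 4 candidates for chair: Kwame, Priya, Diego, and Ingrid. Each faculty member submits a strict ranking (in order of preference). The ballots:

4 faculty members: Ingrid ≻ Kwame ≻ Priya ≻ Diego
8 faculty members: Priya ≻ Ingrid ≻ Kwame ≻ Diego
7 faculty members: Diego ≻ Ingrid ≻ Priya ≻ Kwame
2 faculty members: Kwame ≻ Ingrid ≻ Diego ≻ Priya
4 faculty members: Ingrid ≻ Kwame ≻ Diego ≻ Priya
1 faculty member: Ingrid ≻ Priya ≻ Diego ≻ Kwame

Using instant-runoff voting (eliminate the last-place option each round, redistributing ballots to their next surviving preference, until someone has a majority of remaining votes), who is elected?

Ingrid

Round 1: Kwame 2, Priya 8, Diego 7, Ingrid 9. Eliminate Kwame.
Round 2: Priya 8, Diego 7, Ingrid 11. Eliminate Diego.
Round 3: Priya 8, Ingrid 18. Ingrid has a majority.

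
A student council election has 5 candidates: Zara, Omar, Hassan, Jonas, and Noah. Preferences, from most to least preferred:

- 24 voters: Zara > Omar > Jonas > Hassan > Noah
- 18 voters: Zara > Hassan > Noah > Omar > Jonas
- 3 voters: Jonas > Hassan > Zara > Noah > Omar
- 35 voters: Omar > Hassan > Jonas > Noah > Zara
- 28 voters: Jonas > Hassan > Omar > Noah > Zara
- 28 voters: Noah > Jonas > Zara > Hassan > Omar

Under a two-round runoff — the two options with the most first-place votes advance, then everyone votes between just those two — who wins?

Round 1 first-place votes: Zara 42, Omar 35, Hassan 0, Jonas 31, Noah 28.
Zara and Omar advance.
Runoff: Zara is preferred to Omar by 73 voters; Omar by 63.
Zara wins the runoff.

Zara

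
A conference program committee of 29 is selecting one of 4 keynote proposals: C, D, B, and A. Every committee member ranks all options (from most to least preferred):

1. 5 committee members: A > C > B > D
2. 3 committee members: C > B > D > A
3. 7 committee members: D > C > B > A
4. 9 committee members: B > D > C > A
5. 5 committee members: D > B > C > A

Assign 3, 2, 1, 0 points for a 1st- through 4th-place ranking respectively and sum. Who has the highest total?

C: 5·2 + 3·3 + 7·2 + 9·1 + 5·1 = 47
D: 5·0 + 3·1 + 7·3 + 9·2 + 5·3 = 57
B: 5·1 + 3·2 + 7·1 + 9·3 + 5·2 = 55
A: 5·3 + 3·0 + 7·0 + 9·0 + 5·0 = 15
D has the highest Borda score (57).

D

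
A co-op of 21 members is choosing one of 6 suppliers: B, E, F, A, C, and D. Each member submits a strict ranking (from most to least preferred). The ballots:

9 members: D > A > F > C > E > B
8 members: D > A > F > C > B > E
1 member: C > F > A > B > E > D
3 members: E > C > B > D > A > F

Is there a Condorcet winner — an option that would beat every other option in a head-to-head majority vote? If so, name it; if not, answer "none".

D

D vs B: 17–4 for D.
D vs E: 17–4 for D.
D vs F: 20–1 for D.
D vs A: 20–1 for D.
D vs C: 17–4 for D.
D beats every other option head-to-head.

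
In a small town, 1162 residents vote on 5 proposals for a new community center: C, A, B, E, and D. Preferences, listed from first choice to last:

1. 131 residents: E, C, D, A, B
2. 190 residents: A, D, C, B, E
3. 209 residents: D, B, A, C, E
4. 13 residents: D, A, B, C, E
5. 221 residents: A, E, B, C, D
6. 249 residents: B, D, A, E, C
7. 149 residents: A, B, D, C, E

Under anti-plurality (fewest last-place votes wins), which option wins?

A

Last-place votes: C 249, A 0, B 131, E 561, D 221.
A is ranked last by the fewest voters, so A wins.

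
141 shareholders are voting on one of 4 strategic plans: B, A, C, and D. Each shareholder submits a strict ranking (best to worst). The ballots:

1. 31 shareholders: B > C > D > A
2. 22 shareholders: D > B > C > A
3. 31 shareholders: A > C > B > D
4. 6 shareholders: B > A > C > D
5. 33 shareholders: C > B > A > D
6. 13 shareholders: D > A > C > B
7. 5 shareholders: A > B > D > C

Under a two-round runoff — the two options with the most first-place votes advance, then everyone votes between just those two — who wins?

Round 1 first-place votes: B 37, A 36, C 33, D 35.
B and A advance.
Runoff: B is preferred to A by 92 voters; A by 49.
B wins the runoff.

B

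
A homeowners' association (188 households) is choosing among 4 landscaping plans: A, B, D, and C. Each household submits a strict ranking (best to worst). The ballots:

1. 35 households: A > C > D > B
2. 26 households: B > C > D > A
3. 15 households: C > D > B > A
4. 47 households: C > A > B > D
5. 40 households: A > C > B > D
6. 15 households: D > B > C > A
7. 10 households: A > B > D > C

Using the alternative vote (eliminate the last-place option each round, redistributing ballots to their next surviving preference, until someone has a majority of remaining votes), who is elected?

Round 1: A 85, B 26, D 15, C 62. Eliminate D.
Round 2: A 85, B 41, C 62. Eliminate B.
Round 3: A 85, C 103. C has a majority.

C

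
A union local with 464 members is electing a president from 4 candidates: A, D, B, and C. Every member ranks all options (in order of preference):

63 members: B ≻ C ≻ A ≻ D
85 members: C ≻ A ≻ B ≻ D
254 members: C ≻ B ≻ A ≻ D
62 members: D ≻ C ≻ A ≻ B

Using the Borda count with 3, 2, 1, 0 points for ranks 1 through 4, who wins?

C

A: 63·1 + 85·2 + 254·1 + 62·1 = 549
D: 63·0 + 85·0 + 254·0 + 62·3 = 186
B: 63·3 + 85·1 + 254·2 + 62·0 = 782
C: 63·2 + 85·3 + 254·3 + 62·2 = 1267
C has the highest Borda score (1267).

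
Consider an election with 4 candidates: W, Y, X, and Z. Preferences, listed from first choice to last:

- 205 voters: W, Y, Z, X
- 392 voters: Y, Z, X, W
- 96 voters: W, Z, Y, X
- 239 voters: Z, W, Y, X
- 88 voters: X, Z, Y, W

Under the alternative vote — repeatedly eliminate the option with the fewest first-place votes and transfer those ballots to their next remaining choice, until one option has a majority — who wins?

Y

Round 1: W 301, Y 392, X 88, Z 239. Eliminate X.
Round 2: W 301, Y 392, Z 327. Eliminate W.
Round 3: Y 597, Z 423. Y has a majority.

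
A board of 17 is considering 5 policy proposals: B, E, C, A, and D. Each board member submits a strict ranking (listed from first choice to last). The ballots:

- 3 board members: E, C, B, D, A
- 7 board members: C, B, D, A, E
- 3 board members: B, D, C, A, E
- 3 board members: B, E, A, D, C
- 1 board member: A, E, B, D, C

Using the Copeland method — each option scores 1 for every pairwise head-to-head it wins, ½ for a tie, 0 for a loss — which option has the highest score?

B: beats E, A, and D; loses to C → score 3.
E: loses to B, C, A, and D → score 0.
C: beats B, E, A, and D → score 4.
A: beats E; loses to B, C, and D → score 1.
D: beats E and A; loses to B and C → score 2.
C has the best pairwise record.

C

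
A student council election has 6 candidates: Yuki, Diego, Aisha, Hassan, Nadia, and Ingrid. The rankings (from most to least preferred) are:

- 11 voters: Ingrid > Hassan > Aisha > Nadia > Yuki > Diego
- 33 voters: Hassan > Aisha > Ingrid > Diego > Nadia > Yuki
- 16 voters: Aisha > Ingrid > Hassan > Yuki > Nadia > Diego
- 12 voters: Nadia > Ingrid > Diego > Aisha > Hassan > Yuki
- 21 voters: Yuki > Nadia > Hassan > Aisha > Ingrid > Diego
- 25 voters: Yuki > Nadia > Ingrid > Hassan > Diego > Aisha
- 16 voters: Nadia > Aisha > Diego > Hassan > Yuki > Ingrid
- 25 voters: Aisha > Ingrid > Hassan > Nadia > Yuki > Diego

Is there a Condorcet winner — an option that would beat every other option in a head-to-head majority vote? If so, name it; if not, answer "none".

Checking pairwise contests:
Aisha beats Yuki 113–46.
Yuki beats Diego 98–61.
Hassan beats Aisha 90–69.
Ingrid beats Hassan 89–70.
Aisha beats Nadia 85–74.
Aisha beats Ingrid 111–48.
Every option loses at least one head-to-head, so there is no Condorcet winner.

none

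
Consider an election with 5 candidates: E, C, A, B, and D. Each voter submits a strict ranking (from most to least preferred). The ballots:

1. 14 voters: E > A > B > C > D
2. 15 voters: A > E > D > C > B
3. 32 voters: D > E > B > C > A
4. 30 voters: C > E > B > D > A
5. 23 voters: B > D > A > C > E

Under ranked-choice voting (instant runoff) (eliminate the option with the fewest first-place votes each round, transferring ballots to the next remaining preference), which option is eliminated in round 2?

Round 1: E 14, C 30, A 15, B 23, D 32. Eliminate E.
Round 2: C 30, A 29, B 23, D 32. Eliminate B.

B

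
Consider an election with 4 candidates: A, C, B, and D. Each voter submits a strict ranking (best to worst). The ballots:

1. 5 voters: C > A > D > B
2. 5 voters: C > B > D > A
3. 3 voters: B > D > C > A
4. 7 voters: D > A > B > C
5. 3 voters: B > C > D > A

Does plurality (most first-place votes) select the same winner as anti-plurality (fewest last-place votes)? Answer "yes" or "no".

no

Plurality — first-place votes: A 0, C 10, B 6, D 7. Winner: C.
Anti-plurality — last-place votes: A 11, C 7, B 5, D 0. Winner: D.
The two methods disagree.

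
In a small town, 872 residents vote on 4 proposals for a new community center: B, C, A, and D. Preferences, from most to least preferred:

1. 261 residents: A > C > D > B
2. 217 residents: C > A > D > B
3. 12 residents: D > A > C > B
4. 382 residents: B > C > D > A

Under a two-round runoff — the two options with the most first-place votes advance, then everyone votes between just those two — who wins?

A

Round 1 first-place votes: B 382, C 217, A 261, D 12.
B and A advance.
Runoff: B is preferred to A by 382 voters; A by 490.
A wins the runoff.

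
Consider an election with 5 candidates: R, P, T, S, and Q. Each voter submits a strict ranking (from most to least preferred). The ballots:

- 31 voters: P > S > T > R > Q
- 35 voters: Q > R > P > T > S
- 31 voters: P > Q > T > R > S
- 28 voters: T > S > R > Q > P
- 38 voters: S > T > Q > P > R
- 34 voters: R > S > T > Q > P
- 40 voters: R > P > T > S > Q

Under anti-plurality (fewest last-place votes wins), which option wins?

Last-place votes: R 38, P 62, T 0, S 66, Q 71.
T is ranked last by the fewest voters, so T wins.

T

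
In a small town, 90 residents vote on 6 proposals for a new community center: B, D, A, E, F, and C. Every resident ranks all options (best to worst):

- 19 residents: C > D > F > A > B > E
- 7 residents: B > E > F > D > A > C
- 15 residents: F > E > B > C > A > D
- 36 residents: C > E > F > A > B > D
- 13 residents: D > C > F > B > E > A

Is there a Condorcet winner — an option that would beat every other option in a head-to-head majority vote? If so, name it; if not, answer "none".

C

C vs B: 68–22 for C.
C vs D: 70–20 for C.
C vs A: 83–7 for C.
C vs E: 68–22 for C.
C vs F: 68–22 for C.
C beats every other option head-to-head.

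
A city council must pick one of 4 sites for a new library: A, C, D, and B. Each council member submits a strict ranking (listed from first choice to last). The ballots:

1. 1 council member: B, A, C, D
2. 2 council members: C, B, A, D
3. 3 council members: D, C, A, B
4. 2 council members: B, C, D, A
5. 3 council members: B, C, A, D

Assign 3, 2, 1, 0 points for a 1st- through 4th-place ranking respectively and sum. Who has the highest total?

A: 1·2 + 2·1 + 3·1 + 2·0 + 3·1 = 10
C: 1·1 + 2·3 + 3·2 + 2·2 + 3·2 = 23
D: 1·0 + 2·0 + 3·3 + 2·1 + 3·0 = 11
B: 1·3 + 2·2 + 3·0 + 2·3 + 3·3 = 22
C has the highest Borda score (23).

C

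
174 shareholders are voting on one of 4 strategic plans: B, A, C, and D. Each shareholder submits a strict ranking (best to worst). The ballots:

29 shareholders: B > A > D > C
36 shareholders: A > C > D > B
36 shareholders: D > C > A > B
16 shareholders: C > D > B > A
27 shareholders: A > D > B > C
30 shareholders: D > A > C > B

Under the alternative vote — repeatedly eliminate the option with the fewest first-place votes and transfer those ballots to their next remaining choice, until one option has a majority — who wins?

A

Round 1: B 29, A 63, C 16, D 66. Eliminate C.
Round 2: B 29, A 63, D 82. Eliminate B.
Round 3: A 92, D 82. A has a majority.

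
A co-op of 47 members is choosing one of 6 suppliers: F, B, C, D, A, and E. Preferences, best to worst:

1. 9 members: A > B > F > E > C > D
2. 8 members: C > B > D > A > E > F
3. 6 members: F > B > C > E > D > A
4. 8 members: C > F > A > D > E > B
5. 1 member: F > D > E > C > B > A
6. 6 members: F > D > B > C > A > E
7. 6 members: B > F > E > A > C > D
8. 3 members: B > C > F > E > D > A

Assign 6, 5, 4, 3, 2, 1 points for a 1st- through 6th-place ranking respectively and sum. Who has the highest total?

F: 9·4 + 8·1 + 6·6 + 8·5 + 1·6 + 6·6 + 6·5 + 3·4 = 204
B: 9·5 + 8·5 + 6·5 + 8·1 + 1·2 + 6·4 + 6·6 + 3·6 = 203
C: 9·2 + 8·6 + 6·4 + 8·6 + 1·3 + 6·3 + 6·2 + 3·5 = 186
D: 9·1 + 8·4 + 6·2 + 8·3 + 1·5 + 6·5 + 6·1 + 3·2 = 124
A: 9·6 + 8·3 + 6·1 + 8·4 + 1·1 + 6·2 + 6·3 + 3·1 = 150
E: 9·3 + 8·2 + 6·3 + 8·2 + 1·4 + 6·1 + 6·4 + 3·3 = 120
F has the highest Borda score (204).

F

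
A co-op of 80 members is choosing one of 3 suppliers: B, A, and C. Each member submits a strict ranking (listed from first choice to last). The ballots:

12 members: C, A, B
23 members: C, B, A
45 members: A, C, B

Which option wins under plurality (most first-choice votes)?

First-place votes: B 0, A 45, C 35.
A has the most first-place votes.

A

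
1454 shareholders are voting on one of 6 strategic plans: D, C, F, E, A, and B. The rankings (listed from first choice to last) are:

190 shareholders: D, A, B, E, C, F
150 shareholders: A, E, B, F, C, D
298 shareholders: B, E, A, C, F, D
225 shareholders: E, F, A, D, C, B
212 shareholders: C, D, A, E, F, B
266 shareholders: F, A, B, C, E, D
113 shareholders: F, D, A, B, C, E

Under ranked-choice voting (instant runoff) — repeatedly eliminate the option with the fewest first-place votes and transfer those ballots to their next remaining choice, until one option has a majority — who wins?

B

Round 1: D 190, C 212, F 379, E 225, A 150, B 298. Eliminate A.
Round 2: D 190, C 212, F 379, E 375, B 298. Eliminate D.
Round 3: C 212, F 379, E 375, B 488. Eliminate C.
Round 4: F 379, E 587, B 488. Eliminate F.
Round 5: E 587, B 867. B has a majority.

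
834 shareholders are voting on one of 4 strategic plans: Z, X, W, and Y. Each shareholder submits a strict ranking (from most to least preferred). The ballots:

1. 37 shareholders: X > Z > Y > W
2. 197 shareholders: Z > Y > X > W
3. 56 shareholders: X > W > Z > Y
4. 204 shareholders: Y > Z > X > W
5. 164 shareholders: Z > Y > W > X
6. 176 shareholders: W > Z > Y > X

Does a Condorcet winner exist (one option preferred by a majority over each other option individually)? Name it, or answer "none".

Z

Z vs X: 741–93 for Z.
Z vs W: 602–232 for Z.
Z vs Y: 630–204 for Z.
Z beats every other option head-to-head.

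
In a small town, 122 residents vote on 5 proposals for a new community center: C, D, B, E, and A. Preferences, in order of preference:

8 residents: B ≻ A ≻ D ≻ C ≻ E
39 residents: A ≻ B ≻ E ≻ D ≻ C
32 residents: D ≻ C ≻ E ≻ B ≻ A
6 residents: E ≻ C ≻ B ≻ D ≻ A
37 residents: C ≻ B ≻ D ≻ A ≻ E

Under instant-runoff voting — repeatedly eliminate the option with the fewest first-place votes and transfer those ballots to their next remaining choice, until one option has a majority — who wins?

Round 1: C 37, D 32, B 8, E 6, A 39. Eliminate E.
Round 2: C 43, D 32, B 8, A 39. Eliminate B.
Round 3: C 43, D 32, A 47. Eliminate D.
Round 4: C 75, A 47. C has a majority.

C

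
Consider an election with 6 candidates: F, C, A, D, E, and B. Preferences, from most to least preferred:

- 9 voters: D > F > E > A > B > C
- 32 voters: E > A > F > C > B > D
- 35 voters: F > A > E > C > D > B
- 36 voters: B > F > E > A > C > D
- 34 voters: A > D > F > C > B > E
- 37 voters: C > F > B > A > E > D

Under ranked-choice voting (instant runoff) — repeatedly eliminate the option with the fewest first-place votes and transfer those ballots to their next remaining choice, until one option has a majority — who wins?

Round 1: F 35, C 37, A 34, D 9, E 32, B 36. Eliminate D.
Round 2: F 44, C 37, A 34, E 32, B 36. Eliminate E.
Round 3: F 44, C 37, A 66, B 36. Eliminate B.
Round 4: F 80, C 37, A 66. Eliminate C.
Round 5: F 117, A 66. F has a majority.

F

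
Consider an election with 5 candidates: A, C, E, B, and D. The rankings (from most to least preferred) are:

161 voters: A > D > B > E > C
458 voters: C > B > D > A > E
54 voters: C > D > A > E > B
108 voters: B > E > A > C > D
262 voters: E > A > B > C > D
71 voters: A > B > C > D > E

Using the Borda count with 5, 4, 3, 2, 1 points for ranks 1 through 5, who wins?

B

A: 161·5 + 458·2 + 54·3 + 108·3 + 262·4 + 71·5 = 3610
C: 161·1 + 458·5 + 54·5 + 108·2 + 262·2 + 71·3 = 3674
E: 161·2 + 458·1 + 54·2 + 108·4 + 262·5 + 71·1 = 2701
B: 161·3 + 458·4 + 54·1 + 108·5 + 262·3 + 71·4 = 3979
D: 161·4 + 458·3 + 54·4 + 108·1 + 262·1 + 71·2 = 2746
B has the highest Borda score (3979).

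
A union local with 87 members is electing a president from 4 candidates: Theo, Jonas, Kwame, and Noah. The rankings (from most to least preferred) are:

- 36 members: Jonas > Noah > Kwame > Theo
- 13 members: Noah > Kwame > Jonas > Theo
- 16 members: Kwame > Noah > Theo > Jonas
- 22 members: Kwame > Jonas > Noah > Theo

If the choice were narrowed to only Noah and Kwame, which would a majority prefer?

Noah

Voters preferring Noah to Kwame: 49; preferring Kwame to Noah: 38.
Noah wins the head-to-head.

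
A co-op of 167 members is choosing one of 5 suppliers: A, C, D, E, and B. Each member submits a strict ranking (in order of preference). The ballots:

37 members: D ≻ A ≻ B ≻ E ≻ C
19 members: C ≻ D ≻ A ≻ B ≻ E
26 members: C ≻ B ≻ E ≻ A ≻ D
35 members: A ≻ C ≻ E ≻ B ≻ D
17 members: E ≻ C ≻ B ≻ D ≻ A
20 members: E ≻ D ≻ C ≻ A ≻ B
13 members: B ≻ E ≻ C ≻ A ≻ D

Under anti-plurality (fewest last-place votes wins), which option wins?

Last-place votes: A 17, C 37, D 74, E 19, B 20.
A is ranked last by the fewest voters, so A wins.

A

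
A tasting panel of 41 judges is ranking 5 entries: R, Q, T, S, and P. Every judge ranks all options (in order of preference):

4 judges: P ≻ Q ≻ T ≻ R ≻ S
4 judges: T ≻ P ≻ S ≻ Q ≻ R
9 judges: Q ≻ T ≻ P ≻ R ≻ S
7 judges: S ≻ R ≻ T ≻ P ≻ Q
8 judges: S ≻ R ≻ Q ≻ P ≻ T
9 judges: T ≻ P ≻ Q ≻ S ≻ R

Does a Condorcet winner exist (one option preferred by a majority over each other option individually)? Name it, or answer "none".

none

Checking pairwise contests:
Q beats R 26–15.
P beats Q 24–17.
Q beats T 21–20.
Q beats S 22–19.
T beats P 29–12.
Every option loses at least one head-to-head, so there is no Condorcet winner.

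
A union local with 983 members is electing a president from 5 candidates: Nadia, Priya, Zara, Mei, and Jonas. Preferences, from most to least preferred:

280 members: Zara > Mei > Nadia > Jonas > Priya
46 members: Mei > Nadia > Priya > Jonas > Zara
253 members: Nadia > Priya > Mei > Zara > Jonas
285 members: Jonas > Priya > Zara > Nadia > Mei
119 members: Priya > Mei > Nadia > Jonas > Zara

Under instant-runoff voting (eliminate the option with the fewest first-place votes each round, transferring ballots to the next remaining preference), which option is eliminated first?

Round 1: Nadia 253, Priya 119, Zara 280, Mei 46, Jonas 285. Eliminate Mei.

Mei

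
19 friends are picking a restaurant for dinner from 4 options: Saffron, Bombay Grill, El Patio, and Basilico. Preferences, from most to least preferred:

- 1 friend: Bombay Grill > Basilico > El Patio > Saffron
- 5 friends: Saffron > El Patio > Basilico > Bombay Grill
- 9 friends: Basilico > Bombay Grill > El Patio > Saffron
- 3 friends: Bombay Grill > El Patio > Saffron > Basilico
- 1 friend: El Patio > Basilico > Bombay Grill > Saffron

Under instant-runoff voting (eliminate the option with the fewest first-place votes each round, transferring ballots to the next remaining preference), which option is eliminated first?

Round 1: Saffron 5, Bombay Grill 4, El Patio 1, Basilico 9. Eliminate El Patio.

El Patio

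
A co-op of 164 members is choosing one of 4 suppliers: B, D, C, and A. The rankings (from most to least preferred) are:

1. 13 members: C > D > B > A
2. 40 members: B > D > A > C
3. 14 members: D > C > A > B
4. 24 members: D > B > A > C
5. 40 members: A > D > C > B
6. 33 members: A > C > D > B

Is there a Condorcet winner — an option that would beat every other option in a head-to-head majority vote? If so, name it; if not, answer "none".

D

D vs B: 124–40 for D.
D vs C: 118–46 for D.
D vs A: 91–73 for D.
D beats every other option head-to-head.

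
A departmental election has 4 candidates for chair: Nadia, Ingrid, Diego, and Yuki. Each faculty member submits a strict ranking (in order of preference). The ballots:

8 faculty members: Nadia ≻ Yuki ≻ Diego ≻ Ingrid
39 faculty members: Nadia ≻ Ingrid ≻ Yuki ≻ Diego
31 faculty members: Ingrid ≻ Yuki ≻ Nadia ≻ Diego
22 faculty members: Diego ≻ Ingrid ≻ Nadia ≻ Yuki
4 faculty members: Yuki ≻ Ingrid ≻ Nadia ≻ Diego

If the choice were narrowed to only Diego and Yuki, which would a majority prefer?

Yuki

Voters preferring Diego to Yuki: 22; preferring Yuki to Diego: 82.
Yuki wins the head-to-head.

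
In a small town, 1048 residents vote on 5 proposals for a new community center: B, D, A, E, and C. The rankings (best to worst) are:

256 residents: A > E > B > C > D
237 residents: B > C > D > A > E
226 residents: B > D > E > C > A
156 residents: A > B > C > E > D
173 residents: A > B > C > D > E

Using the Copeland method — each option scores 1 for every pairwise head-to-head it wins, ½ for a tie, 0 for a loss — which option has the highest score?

A

B: beats D, E, and C; loses to A → score 3.
D: beats E; loses to B, A, and C → score 1.
A: beats B, D, E, and C → score 4.
E: loses to B, D, A, and C → score 0.
C: beats D and E; loses to B and A → score 2.
A has the best pairwise record.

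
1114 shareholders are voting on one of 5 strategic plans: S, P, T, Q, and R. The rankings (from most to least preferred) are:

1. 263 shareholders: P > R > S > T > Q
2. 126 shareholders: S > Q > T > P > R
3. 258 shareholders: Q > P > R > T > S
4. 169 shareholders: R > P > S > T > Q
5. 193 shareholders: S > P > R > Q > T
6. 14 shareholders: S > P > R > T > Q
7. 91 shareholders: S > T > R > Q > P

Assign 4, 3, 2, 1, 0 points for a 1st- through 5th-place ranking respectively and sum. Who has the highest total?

P

S: 263·2 + 126·4 + 258·0 + 169·2 + 193·4 + 14·4 + 91·4 = 2560
P: 263·4 + 126·1 + 258·3 + 169·3 + 193·3 + 14·3 + 91·0 = 3080
T: 263·1 + 126·2 + 258·1 + 169·1 + 193·0 + 14·1 + 91·3 = 1229
Q: 263·0 + 126·3 + 258·4 + 169·0 + 193·1 + 14·0 + 91·1 = 1694
R: 263·3 + 126·0 + 258·2 + 169·4 + 193·2 + 14·2 + 91·2 = 2577
P has the highest Borda score (3080).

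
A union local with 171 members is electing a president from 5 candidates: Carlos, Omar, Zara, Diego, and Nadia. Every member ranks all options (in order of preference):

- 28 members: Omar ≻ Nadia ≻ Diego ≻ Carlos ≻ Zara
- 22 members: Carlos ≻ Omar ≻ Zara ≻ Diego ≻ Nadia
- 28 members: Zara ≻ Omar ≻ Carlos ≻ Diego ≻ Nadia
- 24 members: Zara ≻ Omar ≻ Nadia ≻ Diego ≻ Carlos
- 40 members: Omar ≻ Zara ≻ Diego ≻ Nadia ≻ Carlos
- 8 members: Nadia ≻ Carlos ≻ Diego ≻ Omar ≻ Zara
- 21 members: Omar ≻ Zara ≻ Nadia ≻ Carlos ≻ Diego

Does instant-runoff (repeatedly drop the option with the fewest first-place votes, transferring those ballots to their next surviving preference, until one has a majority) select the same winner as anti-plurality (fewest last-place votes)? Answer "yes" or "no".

Instant-runoff — R1 Carlos 22, Omar 89, Zara 52, Diego 0, Nadia 8 (Omar winner). Winner: Omar.
Anti-plurality — last-place votes: Carlos 64, Omar 0, Zara 36, Diego 21, Nadia 50. Winner: Omar.
The two methods agree.

yes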